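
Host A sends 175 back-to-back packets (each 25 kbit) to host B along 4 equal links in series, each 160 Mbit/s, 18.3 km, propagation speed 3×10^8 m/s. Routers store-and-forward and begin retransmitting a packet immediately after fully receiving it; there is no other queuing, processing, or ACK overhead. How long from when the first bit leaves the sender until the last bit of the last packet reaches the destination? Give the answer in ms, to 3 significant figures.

Per-hop transmission t_tx = L/R = 25000/160000000 = 0.15625 ms.
Per-hop propagation t_prop = 18300/300000000 = 0.061 ms.
Pipeline fill: first packet needs 4·t_tx to clear all hops; remaining 174 packets each add one t_tx.
Total = (4+175-1)·t_tx + 4·t_prop = 178·0.15625 + 4·0.061 = 28.1 ms.

28.1 ms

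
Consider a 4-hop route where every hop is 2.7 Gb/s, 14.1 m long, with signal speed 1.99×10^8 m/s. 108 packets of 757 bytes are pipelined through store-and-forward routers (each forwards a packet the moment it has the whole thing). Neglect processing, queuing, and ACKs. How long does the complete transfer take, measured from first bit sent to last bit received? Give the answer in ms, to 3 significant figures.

Per-hop transmission t_tx = L/R = 6056/2700000000 = 0.00224296 ms.
Per-hop propagation t_prop = 14.1/199000000 = 7.08543e-05 ms.
Pipeline fill: first packet needs 4·t_tx to clear all hops; remaining 107 packets each add one t_tx.
Total = (4+108-1)·t_tx + 4·t_prop = 111·0.00224296 + 4·7.08543e-05 = 0.249 ms.

0.249 ms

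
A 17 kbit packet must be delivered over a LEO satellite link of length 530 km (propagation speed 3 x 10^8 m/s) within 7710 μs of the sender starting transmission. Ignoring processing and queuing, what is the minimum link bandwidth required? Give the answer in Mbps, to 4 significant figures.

2.860 Mbps

Propagation delay = 530000 / 300000000 = 1766.67 μs.
Transmission budget = 7710 − 1766.67 = 5943.33 μs.
R ≥ L / t_tx = 17000 bits / 0.00594333 s = 2.860 Mbps.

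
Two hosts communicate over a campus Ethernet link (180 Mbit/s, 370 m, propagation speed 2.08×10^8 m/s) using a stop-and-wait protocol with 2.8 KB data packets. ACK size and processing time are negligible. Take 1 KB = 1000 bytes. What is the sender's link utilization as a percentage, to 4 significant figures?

97.22 %

t_tx = L/R = 22400/180000000 = 0.000124444 s.
t_prop = 370/208000000 = 1.77885e-06 s; RTT = 3.55769e-06 s.
Cycle = t_tx + RTT = 0.000128002 s.
Utilization = t_tx / cycle = 0.000124444/0.000128002 = 97.22 %.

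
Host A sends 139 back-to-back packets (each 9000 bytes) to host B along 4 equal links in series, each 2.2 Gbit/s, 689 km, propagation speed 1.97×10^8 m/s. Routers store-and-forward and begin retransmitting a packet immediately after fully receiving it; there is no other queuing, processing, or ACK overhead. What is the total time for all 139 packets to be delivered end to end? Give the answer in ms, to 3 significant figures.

18.6 ms

Per-hop transmission t_tx = L/R = 72000/2200000000 = 0.0327273 ms.
Per-hop propagation t_prop = 689000/197000000 = 3.49746 ms.
Pipeline fill: first packet needs 4·t_tx to clear all hops; remaining 138 packets each add one t_tx.
Total = (4+139-1)·t_tx + 4·t_prop = 142·0.0327273 + 4·3.49746 = 18.6 ms.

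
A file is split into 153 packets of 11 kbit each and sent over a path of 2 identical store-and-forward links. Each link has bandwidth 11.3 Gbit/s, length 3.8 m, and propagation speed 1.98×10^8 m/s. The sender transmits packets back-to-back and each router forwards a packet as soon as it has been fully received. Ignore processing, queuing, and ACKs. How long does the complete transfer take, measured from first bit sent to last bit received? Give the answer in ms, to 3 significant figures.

0.150 ms

Per-hop transmission t_tx = L/R = 11000/11300000000 = 0.000973451 ms.
Per-hop propagation t_prop = 3.8/198000000 = 1.91919e-05 ms.
Pipeline fill: first packet needs 2·t_tx to clear all hops; remaining 152 packets each add one t_tx.
Total = (2+153-1)·t_tx + 2·t_prop = 154·0.000973451 + 2·1.91919e-05 = 0.150 ms.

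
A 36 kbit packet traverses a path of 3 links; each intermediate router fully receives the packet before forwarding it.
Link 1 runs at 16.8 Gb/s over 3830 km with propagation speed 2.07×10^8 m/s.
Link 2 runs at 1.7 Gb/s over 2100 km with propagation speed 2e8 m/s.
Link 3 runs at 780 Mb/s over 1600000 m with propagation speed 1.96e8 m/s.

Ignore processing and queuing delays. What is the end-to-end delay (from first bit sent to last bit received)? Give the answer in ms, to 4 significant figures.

L = 36000 bits.
Transmission delays (L/R per hop): 0.00214286, 0.0211765, 0.0461538 ms; sum = 0.0694732 ms.
Propagation delays (d/s per hop): 18.5024, 10.5, 8.16327 ms; sum = 37.1657 ms.
End-to-end = 37.24 ms.

37.24 ms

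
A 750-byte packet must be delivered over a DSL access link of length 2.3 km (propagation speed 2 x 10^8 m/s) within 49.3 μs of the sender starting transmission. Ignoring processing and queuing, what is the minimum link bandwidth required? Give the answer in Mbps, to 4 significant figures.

158.7 Mbps

L = 6000 bits.
Propagation delay = 2300 / 200000000 = 11.5 μs.
Transmission budget = 49.3 − 11.5 = 37.8 μs.
R ≥ L / t_tx = 6000 bits / 3.78e-05 s = 158.7 Mbps.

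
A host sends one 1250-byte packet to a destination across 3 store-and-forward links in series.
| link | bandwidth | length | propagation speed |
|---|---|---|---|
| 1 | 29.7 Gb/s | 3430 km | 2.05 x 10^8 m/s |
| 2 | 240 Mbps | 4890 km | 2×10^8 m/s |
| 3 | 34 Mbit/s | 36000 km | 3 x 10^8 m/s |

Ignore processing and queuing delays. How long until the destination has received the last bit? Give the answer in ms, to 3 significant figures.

162 ms

L = 1250 × 8 = 10000 bits.
Transmission delays (L/R per hop): 0.0003367, 0.0416667, 0.294118 ms; sum = 0.336121 ms.
Propagation delays (d/s per hop): 16.7317, 24.45, 120 ms; sum = 161.182 ms.
End-to-end = 162 ms.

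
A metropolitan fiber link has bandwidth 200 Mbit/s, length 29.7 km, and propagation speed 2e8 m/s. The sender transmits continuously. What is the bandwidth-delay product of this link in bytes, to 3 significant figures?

Propagation delay = 29700 / 200000000 = 0.0001485 s.
BDP = R × t_prop = 200000000 × 0.0001485 = 29700 bits.
In bytes: 29700/8 = 3710 bytes.

3710 bytes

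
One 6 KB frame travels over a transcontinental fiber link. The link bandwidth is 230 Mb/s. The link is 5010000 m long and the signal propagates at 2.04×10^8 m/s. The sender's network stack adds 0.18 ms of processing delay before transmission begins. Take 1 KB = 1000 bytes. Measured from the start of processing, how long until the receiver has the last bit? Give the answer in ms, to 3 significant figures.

24.9 ms

L = 48000 bits.
Transmission delay = L/R = 48000 / 230000000 = 0.208696 ms.
Propagation delay = d/s = 5010000 m / 204000000 m/s = 24.5588 ms.
Plus processing delay 0.18 ms = 0.18 ms.
Total = 24.9 ms.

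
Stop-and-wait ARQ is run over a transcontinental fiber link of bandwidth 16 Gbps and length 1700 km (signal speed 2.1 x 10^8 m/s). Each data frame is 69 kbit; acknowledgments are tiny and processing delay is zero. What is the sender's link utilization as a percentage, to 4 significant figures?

t_tx = L/R = 69000/16000000000 = 4.3125e-06 s.
t_prop = 1700000/210000000 = 0.00809524 s; RTT = 0.0161905 s.
Cycle = t_tx + RTT = 0.0161948 s.
Utilization = t_tx / cycle = 4.3125e-06/0.0161948 = 0.02663 %.

0.02663 %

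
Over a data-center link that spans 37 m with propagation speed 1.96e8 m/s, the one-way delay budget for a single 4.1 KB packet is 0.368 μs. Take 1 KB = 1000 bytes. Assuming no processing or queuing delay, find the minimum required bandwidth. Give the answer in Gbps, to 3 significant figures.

L = 32800 bits.
Propagation delay = 37 / 196000000 = 0.188776 μs.
Transmission budget = 0.368 − 0.188776 = 0.179224 μs.
R ≥ L / t_tx = 32800 bits / 1.79224e-07 s = 183 Gbps.

183 Gbps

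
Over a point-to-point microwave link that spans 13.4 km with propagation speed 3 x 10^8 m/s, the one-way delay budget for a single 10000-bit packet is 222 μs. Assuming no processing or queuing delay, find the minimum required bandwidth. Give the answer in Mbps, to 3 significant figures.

Propagation delay = 13400 / 300000000 = 44.6667 μs.
Transmission budget = 222 − 44.6667 = 177.333 μs.
R ≥ L / t_tx = 10000 bits / 0.000177333 s = 56.4 Mbps.

56.4 Mbps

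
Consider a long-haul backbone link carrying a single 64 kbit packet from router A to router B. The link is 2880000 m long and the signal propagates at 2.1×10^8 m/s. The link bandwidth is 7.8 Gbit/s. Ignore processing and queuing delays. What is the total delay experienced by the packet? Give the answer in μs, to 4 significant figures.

L = 64000 bits.
Transmission delay = L/R = 64000 / 7800000000 = 8.20513 μs.
Propagation delay = d/s = 2880000 m / 210000000 m/s = 13714.3 μs.
Total = 13720 μs.

13720 μs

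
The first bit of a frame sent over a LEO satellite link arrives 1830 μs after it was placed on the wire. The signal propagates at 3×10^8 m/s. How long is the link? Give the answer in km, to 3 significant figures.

d = s × t_prop = 300000000 × 0.00183 = 549 km.

549 km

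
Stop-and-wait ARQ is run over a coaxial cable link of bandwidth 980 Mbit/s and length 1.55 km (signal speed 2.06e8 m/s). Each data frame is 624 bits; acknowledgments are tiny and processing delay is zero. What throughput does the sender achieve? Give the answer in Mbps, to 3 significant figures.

t_tx = L/R = 624/980000000 = 6.36735e-07 s.
t_prop = 1550/206000000 = 7.52427e-06 s; RTT = 1.50485e-05 s.
Cycle = t_tx + RTT = 1.56853e-05 s.
Throughput = L / cycle = 624 / 1.56853e-05 = 39.8 Mbps.

39.8 Mbps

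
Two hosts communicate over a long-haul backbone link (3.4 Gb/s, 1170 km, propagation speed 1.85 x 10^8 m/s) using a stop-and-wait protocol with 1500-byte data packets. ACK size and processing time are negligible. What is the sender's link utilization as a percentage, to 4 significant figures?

t_tx = L/R = 12000/3400000000 = 3.52941e-06 s.
t_prop = 1170000/185000000 = 0.00632432 s; RTT = 0.0126486 s.
Cycle = t_tx + RTT = 0.0126522 s.
Utilization = t_tx / cycle = 3.52941e-06/0.0126522 = 0.02790 %.

0.02790 %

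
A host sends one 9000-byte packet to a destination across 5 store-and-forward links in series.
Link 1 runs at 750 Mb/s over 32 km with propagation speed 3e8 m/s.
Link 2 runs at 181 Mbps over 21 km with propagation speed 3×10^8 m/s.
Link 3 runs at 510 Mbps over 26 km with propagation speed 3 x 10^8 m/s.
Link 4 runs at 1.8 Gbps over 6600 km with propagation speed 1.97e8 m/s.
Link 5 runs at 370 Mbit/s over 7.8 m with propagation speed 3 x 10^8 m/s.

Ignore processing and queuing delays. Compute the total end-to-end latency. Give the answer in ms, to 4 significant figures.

L = 9000 × 8 = 72000 bits.
Transmission delays (L/R per hop): 0.096, 0.39779, 0.141176, 0.04, 0.194595 ms; sum = 0.869561 ms.
Propagation delays (d/s per hop): 0.106667, 0.07, 0.0866667, 33.5025, 2.6e-05 ms; sum = 33.7659 ms.
End-to-end = 34.64 ms.

34.64 ms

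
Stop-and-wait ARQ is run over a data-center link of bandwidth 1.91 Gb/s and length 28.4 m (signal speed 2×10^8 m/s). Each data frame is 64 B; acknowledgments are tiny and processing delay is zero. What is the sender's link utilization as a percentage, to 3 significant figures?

t_tx = L/R = 512/1910000000 = 2.68063e-07 s.
t_prop = 28.4/200000000 = 1.42e-07 s; RTT = 2.84e-07 s.
Cycle = t_tx + RTT = 5.52063e-07 s.
Utilization = t_tx / cycle = 2.68063e-07/5.52063e-07 = 48.6 %.

48.6 %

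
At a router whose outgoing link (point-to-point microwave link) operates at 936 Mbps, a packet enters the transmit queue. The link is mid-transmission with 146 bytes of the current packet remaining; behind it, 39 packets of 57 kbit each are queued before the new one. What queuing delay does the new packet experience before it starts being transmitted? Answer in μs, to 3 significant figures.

Each queued packet: L/R = 57000/936000000 = 60.8974 μs.
39 queued → 2375 μs.
Plus remaining 1168 bits of current packet: 1.24786 μs.
Queuing delay = 2380 μs.

2380 μs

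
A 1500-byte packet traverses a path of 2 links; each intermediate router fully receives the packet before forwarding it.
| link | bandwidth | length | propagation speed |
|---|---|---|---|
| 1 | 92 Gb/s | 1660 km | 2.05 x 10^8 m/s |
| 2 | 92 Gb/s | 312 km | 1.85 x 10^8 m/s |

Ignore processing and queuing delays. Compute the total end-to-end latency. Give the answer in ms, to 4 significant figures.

L = 1500 × 8 = 12000 bits.
Transmission delay per hop = L/R = 12000/92000000000 = 0.000130435 ms; 2 hops → 0.00026087 ms.
Propagation delays (d/s per hop): 8.09756, 1.68649 ms; sum = 9.78405 ms.
End-to-end = 9.784 ms.

9.784 ms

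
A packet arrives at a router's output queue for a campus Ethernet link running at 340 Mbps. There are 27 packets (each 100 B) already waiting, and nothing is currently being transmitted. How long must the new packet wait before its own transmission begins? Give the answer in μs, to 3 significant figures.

Each queued packet: L/R = 800/340000000 = 2.35294 μs.
27 queued → 63.5294 μs.
Queuing delay = 63.5 μs.

63.5 μs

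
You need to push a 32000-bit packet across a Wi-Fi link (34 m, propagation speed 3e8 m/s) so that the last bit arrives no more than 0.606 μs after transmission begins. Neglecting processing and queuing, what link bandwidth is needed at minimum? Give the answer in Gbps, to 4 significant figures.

Propagation delay = 34 / 300000000 = 0.113333 μs.
Transmission budget = 0.606 − 0.113333 = 0.492667 μs.
R ≥ L / t_tx = 32000 bits / 4.92667e-07 s = 64.95 Gbps.

64.95 Gbps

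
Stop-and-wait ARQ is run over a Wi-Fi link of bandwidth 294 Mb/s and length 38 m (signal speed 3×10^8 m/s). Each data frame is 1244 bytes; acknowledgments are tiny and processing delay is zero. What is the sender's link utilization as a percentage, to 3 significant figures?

t_tx = L/R = 9952/294000000 = 3.38503e-05 s.
t_prop = 38/300000000 = 1.26667e-07 s; RTT = 2.53333e-07 s.
Cycle = t_tx + RTT = 3.41037e-05 s.
Utilization = t_tx / cycle = 3.38503e-05/3.41037e-05 = 99.3 %.

99.3 %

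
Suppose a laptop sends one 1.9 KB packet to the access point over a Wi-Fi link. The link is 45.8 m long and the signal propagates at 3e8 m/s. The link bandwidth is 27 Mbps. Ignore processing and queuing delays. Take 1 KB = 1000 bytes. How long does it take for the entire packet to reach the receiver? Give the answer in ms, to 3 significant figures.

0.563 ms

L = 15200 bits.
Transmission delay = L/R = 15200 / 27000000 = 0.562963 ms.
Propagation delay = d/s = 45.8 m / 300000000 m/s = 0.000152667 ms.
Total = 0.563 ms.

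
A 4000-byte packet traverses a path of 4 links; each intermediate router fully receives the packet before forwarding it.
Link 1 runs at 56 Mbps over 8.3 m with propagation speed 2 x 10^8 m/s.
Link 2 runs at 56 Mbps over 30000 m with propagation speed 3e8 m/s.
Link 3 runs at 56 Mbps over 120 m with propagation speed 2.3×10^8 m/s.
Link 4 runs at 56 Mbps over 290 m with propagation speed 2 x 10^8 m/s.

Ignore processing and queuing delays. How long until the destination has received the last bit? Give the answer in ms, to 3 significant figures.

2.39 ms

L = 4000 × 8 = 32000 bits.
Transmission delay per hop = L/R = 32000/56000000 = 0.571429 ms; 4 hops → 2.28571 ms.
Propagation delays (d/s per hop): 4.15e-05, 0.1, 0.000521739, 0.00145 ms; sum = 0.102013 ms.
End-to-end = 2.39 ms.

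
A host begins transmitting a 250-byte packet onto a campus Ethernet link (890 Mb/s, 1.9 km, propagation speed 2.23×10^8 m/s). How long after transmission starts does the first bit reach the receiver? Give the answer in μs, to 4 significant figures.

8.520 μs

First bit experiences only propagation delay: d/s = 1900/223000000 = 8.520 μs.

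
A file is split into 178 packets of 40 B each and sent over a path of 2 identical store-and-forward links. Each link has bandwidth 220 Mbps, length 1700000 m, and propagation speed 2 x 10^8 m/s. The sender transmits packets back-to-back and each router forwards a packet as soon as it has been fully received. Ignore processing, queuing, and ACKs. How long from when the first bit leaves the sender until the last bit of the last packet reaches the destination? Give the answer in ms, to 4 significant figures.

Per-hop transmission t_tx = L/R = 320/220000000 = 0.00145455 ms.
Per-hop propagation t_prop = 1700000/200000000 = 8.5 ms.
Pipeline fill: first packet needs 2·t_tx to clear all hops; remaining 177 packets each add one t_tx.
Total = (2+178-1)·t_tx + 2·t_prop = 179·0.00145455 + 2·8.5 = 17.26 ms.

17.26 ms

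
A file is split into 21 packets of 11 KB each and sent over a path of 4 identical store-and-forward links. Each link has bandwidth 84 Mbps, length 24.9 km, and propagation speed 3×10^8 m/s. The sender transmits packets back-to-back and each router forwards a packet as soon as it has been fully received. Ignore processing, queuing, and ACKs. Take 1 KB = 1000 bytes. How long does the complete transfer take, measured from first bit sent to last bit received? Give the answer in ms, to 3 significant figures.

25.5 ms

Per-hop transmission t_tx = L/R = 88000/84000000 = 1.04762 ms.
Per-hop propagation t_prop = 24900/300000000 = 0.083 ms.
Pipeline fill: first packet needs 4·t_tx to clear all hops; remaining 20 packets each add one t_tx.
Total = (4+21-1)·t_tx + 4·t_prop = 24·1.04762 + 4·0.083 = 25.5 ms.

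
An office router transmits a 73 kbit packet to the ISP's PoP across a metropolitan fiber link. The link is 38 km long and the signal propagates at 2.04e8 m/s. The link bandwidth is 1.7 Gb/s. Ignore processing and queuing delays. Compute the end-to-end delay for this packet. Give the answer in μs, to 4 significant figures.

229.2 μs

L = 73000 bits.
Transmission delay = L/R = 73000 / 1700000000 = 42.9412 μs.
Propagation delay = d/s = 38000 m / 204000000 m/s = 186.275 μs.
Total = 229.2 μs.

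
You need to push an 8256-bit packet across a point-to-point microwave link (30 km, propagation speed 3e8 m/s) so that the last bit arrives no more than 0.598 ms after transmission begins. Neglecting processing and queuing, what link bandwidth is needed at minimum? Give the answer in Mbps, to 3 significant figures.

Propagation delay = 30000 / 300000000 = 0.1 ms.
Transmission budget = 0.598 − 0.1 = 0.498 ms.
R ≥ L / t_tx = 8256 bits / 0.000498 s = 16.6 Mbps.

16.6 Mbps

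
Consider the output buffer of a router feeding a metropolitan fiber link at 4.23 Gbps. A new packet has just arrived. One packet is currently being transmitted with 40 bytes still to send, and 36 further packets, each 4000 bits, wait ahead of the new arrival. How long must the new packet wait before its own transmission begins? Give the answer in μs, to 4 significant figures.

Each queued packet: L/R = 4000/4.23e+09 = 0.945626 μs.
36 queued → 34.0426 μs.
Plus remaining 320 bits of current packet: 0.0756501 μs.
Queuing delay = 34.12 μs.

34.12 μs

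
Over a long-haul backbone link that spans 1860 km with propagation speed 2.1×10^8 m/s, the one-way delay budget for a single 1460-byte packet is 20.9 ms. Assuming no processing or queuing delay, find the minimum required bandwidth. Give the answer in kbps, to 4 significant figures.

969.9 kbps

L = 11680 bits.
Propagation delay = 1860000 / 210000000 = 8.85714 ms.
Transmission budget = 20.9 − 8.85714 = 12.0429 ms.
R ≥ L / t_tx = 11680 bits / 0.0120429 s = 969.9 kbps.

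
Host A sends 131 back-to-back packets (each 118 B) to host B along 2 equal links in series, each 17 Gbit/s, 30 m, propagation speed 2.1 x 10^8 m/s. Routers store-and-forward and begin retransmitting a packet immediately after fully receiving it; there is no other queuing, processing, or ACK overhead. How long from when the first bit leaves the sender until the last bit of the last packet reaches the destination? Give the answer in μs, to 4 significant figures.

Per-hop transmission t_tx = L/R = 944/17000000000 = 0.0555294 μs.
Per-hop propagation t_prop = 30/210000000 = 0.142857 μs.
Pipeline fill: first packet needs 2·t_tx to clear all hops; remaining 130 packets each add one t_tx.
Total = (2+131-1)·t_tx + 2·t_prop = 132·0.0555294 + 2·0.142857 = 7.616 μs.

7.616 μs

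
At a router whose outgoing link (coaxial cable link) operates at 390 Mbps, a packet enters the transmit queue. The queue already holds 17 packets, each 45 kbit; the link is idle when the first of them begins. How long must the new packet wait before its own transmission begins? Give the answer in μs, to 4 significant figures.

1962 μs

Each queued packet: L/R = 45000/390000000 = 115.385 μs.
17 queued → 1961.54 μs.
Queuing delay = 1962 μs.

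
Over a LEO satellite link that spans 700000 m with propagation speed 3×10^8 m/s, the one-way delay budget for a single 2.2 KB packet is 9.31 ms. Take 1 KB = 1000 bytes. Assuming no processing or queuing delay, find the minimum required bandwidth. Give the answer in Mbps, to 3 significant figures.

2.52 Mbps

L = 17600 bits.
Propagation delay = 700000 / 300000000 = 2.33333 ms.
Transmission budget = 9.31 − 2.33333 = 6.97667 ms.
R ≥ L / t_tx = 17600 bits / 0.00697667 s = 2.52 Mbps.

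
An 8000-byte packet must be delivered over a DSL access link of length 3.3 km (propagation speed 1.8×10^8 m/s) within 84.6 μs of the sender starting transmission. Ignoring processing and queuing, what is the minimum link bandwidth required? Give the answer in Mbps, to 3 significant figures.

966 Mbps

L = 64000 bits.
Propagation delay = 3300 / 180000000 = 18.3333 μs.
Transmission budget = 84.6 − 18.3333 = 66.2667 μs.
R ≥ L / t_tx = 64000 bits / 6.62667e-05 s = 966 Mbps.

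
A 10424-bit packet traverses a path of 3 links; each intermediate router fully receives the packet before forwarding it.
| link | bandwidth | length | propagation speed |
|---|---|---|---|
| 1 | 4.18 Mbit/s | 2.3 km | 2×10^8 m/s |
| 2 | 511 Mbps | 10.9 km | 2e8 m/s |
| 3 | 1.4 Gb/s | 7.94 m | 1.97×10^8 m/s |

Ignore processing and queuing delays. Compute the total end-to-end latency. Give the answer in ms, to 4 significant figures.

2.588 ms

Transmission delays (L/R per hop): 2.49378, 0.0203992, 0.00744571 ms; sum = 2.52162 ms.
Propagation delays (d/s per hop): 0.0115, 0.0545, 4.03046e-05 ms; sum = 0.0660403 ms.
End-to-end = 2.588 ms.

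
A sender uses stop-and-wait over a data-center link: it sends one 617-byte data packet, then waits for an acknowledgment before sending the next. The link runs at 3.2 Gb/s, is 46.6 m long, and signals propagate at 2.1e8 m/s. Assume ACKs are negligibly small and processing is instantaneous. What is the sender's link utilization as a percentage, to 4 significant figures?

t_tx = L/R = 4936/3200000000 = 1.5425e-06 s.
t_prop = 46.6/210000000 = 2.21905e-07 s; RTT = 4.4381e-07 s.
Cycle = t_tx + RTT = 1.98631e-06 s.
Utilization = t_tx / cycle = 1.5425e-06/1.98631e-06 = 77.66 %.

77.66 %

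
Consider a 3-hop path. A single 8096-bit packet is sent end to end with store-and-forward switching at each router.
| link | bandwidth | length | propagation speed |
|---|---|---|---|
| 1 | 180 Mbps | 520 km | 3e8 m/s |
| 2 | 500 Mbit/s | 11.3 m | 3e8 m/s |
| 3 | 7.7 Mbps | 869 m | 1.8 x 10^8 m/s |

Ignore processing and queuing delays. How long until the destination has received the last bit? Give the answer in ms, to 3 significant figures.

2.85 ms

Transmission delays (L/R per hop): 0.0449778, 0.016192, 1.05143 ms; sum = 1.1126 ms.
Propagation delays (d/s per hop): 1.73333, 3.76667e-05, 0.00482778 ms; sum = 1.7382 ms.
End-to-end = 2.85 ms.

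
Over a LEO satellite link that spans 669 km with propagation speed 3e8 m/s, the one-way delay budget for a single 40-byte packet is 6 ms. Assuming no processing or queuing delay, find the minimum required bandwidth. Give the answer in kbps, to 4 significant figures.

84.88 kbps

L = 320 bits.
Propagation delay = 669000 / 300000000 = 2.23 ms.
Transmission budget = 6 − 2.23 = 3.77 ms.
R ≥ L / t_tx = 320 bits / 0.00377 s = 84.88 kbps.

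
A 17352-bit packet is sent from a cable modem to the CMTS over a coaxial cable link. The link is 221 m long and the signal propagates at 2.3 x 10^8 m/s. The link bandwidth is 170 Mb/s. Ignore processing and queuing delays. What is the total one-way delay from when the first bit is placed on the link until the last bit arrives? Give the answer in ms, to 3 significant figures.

0.103 ms

Transmission delay = L/R = 17352 / 170000000 = 0.102071 ms.
Propagation delay = d/s = 221 m / 2.3e+08 m/s = 0.00096087 ms.
Total = 0.103 ms.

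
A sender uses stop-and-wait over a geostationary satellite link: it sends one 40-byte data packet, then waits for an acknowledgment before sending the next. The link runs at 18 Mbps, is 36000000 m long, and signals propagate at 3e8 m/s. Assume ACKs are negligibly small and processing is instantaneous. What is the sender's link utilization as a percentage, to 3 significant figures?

t_tx = L/R = 320/18000000 = 1.77778e-05 s.
t_prop = 36000000/300000000 = 0.12 s; RTT = 0.24 s.
Cycle = t_tx + RTT = 0.240018 s.
Utilization = t_tx / cycle = 1.77778e-05/0.240018 = 0.00741 %.

0.00741 %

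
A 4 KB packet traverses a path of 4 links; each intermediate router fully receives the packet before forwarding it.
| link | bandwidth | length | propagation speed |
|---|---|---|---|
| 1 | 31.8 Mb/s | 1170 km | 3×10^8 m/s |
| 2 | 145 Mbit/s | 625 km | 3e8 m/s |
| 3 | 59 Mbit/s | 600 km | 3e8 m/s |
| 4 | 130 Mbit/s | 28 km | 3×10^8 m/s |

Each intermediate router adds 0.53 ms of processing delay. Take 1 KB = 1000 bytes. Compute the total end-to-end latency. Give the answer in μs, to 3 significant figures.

11700 μs

L = 32000 bits.
Transmission delays (L/R per hop): 1006.29, 220.69, 542.373, 246.154 μs; sum = 2015.51 μs.
Propagation delays (d/s per hop): 3900, 2083.33, 2000, 93.3333 μs; sum = 8076.67 μs.
Processing at 3 router(s): 3 × 0.53 ms = 1590 μs.
End-to-end = 11700 μs.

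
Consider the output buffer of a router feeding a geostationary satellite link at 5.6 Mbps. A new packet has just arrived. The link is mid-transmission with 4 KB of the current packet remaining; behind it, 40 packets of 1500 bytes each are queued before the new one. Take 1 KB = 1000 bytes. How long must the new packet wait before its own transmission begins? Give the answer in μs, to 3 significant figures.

Each queued packet: L/R = 12000/5600000 = 2142.86 μs.
40 queued → 85714.3 μs.
Plus remaining 32000 bits of current packet: 5714.29 μs.
Queuing delay = 91400 μs.

91400 μs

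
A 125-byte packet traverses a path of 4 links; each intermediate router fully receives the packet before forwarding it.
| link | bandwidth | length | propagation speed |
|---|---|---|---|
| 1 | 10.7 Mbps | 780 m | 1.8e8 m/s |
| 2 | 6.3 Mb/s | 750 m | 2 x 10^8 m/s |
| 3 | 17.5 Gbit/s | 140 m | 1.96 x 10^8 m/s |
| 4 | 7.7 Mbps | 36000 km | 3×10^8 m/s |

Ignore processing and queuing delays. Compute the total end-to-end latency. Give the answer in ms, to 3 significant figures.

L = 125 × 8 = 1000 bits.
Transmission delays (L/R per hop): 0.0934579, 0.15873, 5.71429e-05, 0.12987 ms; sum = 0.382115 ms.
Propagation delays (d/s per hop): 0.00433333, 0.00375, 0.000714286, 120 ms; sum = 120.009 ms.
End-to-end = 120 ms.

120 ms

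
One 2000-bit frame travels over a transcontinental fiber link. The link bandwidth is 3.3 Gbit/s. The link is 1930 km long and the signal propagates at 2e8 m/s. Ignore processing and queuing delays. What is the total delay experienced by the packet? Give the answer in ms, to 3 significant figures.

Transmission delay = L/R = 2000 / 3300000000 = 0.000606061 ms.
Propagation delay = d/s = 1930000 m / 200000000 m/s = 9.65 ms.
Total = 9.65 ms.

9.65 ms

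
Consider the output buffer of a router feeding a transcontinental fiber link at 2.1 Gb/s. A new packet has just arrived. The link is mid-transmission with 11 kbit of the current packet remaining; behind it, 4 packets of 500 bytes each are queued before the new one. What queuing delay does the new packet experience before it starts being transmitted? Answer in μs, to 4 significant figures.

Each queued packet: L/R = 4000/2100000000 = 1.90476 μs.
4 queued → 7.61905 μs.
Plus remaining 11000 bits of current packet: 5.2381 μs.
Queuing delay = 12.86 μs.

12.86 μs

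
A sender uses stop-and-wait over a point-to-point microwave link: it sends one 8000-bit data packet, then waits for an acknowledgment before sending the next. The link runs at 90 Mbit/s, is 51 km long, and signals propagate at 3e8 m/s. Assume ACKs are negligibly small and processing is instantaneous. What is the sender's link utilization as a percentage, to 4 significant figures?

20.73 %

t_tx = L/R = 8000/90000000 = 8.88889e-05 s.
t_prop = 51000/300000000 = 0.00017 s; RTT = 0.00034 s.
Cycle = t_tx + RTT = 0.000428889 s.
Utilization = t_tx / cycle = 8.88889e-05/0.000428889 = 20.73 %.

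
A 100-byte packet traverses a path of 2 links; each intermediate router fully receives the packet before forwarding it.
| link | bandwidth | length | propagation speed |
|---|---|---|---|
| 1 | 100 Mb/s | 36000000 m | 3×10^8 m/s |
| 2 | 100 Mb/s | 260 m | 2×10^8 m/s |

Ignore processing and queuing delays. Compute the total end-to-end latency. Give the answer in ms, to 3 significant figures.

120 ms

L = 100 × 8 = 800 bits.
Transmission delay per hop = L/R = 800/100000000 = 0.008 ms; 2 hops → 0.016 ms.
Propagation delays (d/s per hop): 120, 0.0013 ms; sum = 120.001 ms.
End-to-end = 120 ms.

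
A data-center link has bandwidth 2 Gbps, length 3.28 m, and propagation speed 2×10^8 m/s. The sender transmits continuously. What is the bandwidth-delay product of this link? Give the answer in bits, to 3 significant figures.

32.8 bits

Propagation delay = 3.28 / 200000000 = 1.64e-08 s.
BDP = R × t_prop = 2000000000 × 1.64e-08 = 32.8 bits.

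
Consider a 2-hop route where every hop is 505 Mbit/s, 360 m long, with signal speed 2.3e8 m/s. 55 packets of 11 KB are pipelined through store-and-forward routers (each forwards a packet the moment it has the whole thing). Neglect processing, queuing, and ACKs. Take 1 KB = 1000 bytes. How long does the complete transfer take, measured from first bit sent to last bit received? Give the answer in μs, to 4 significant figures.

Per-hop transmission t_tx = L/R = 88000/505000000 = 174.257 μs.
Per-hop propagation t_prop = 360/2.3e+08 = 1.56522 μs.
Pipeline fill: first packet needs 2·t_tx to clear all hops; remaining 54 packets each add one t_tx.
Total = (2+55-1)·t_tx + 2·t_prop = 56·174.257 + 2·1.56522 = 9762 μs.

9762 μs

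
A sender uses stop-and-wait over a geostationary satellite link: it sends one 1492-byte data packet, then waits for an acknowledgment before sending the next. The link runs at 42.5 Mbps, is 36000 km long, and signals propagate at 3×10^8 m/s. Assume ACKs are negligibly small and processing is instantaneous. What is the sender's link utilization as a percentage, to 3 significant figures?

0.117 %

t_tx = L/R = 11936/42500000 = 0.000280847 s.
t_prop = 36000000/300000000 = 0.12 s; RTT = 0.24 s.
Cycle = t_tx + RTT = 0.240281 s.
Utilization = t_tx / cycle = 0.000280847/0.240281 = 0.117 %.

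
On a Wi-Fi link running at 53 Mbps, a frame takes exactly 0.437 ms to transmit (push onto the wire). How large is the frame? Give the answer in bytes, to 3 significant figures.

L = R × t_tx = 53000000 b/s × 0.000437 s = 23161 bits.
In bytes: 23161 / 8 = 2900 bytes.

2900 bytes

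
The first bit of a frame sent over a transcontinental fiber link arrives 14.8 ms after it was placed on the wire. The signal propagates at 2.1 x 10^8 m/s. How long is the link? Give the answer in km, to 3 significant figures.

d = s × t_prop = 210000000 × 0.0148 = 3110 km.

3110 km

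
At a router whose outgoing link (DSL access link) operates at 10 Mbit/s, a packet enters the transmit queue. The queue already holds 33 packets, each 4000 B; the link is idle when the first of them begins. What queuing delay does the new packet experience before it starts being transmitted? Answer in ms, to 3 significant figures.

Each queued packet: L/R = 32000/10000000 = 3.2 ms.
33 queued → 105.6 ms.
Queuing delay = 106 ms.

106 ms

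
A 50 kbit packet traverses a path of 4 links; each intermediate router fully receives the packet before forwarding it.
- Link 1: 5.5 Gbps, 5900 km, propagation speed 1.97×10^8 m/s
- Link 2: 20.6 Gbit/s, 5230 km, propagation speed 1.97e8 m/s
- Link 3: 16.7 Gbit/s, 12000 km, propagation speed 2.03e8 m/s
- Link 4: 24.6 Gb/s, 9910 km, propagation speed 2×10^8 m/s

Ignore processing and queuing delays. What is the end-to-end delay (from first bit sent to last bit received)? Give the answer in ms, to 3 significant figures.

165 ms

L = 50000 bits.
Transmission delays (L/R per hop): 0.00909091, 0.00242718, 0.00299401, 0.00203252 ms; sum = 0.0165446 ms.
Propagation delays (d/s per hop): 29.9492, 26.5482, 59.1133, 49.55 ms; sum = 165.161 ms.
End-to-end = 165 ms.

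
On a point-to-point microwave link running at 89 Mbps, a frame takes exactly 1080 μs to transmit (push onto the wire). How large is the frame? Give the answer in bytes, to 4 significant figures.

12020 bytes

L = R × t_tx = 89000000 b/s × 0.00108 s = 96120 bits.
In bytes: 96120 / 8 = 12020 bytes.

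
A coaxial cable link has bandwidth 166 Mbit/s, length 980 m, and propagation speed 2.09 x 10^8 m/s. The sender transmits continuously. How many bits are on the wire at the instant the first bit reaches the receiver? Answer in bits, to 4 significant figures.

778.4 bits

Propagation delay = 980 / 209000000 = 4.689e-06 s.
BDP = R × t_prop = 166000000 × 4.689e-06 = 778.373 bits.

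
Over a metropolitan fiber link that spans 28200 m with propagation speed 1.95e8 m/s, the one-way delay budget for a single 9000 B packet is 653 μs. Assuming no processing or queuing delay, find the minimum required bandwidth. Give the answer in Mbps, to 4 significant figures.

141.6 Mbps

L = 72000 bits.
Propagation delay = 28200 / 195000000 = 144.615 μs.
Transmission budget = 653 − 144.615 = 508.385 μs.
R ≥ L / t_tx = 72000 bits / 0.000508385 s = 141.6 Mbps.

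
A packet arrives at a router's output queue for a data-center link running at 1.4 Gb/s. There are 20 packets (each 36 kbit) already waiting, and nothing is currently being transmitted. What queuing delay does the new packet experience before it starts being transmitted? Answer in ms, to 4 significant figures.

Each queued packet: L/R = 36000/1400000000 = 0.0257143 ms.
20 queued → 0.514286 ms.
Queuing delay = 0.5143 ms.

0.5143 ms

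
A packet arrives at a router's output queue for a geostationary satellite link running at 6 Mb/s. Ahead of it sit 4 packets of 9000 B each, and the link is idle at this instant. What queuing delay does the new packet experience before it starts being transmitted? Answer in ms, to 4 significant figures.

Each queued packet: L/R = 72000/6000000 = 12 ms.
4 queued → 48 ms.
Queuing delay = 48.00 ms.

48.00 ms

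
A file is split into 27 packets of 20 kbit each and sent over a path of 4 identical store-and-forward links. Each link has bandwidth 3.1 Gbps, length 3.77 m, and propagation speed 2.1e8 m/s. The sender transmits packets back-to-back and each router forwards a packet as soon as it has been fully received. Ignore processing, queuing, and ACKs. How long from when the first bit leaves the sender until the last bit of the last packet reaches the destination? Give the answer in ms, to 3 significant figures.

Per-hop transmission t_tx = L/R = 20000/3100000000 = 0.00645161 ms.
Per-hop propagation t_prop = 3.77/210000000 = 1.79524e-05 ms.
Pipeline fill: first packet needs 4·t_tx to clear all hops; remaining 26 packets each add one t_tx.
Total = (4+27-1)·t_tx + 4·t_prop = 30·0.00645161 + 4·1.79524e-05 = 0.194 ms.

0.194 ms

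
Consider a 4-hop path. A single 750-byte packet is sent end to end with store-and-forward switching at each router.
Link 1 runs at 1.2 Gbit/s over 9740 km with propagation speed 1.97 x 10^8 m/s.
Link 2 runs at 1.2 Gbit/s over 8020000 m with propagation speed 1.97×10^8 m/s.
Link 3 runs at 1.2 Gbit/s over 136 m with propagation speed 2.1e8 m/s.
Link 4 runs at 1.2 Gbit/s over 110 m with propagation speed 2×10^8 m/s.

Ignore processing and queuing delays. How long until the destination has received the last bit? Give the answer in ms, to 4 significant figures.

L = 750 × 8 = 6000 bits.
Transmission delay per hop = L/R = 6000/1200000000 = 0.005 ms; 4 hops → 0.02 ms.
Propagation delays (d/s per hop): 49.4416, 40.7107, 0.000647619, 0.00055 ms; sum = 90.1535 ms.
End-to-end = 90.17 ms.

90.17 ms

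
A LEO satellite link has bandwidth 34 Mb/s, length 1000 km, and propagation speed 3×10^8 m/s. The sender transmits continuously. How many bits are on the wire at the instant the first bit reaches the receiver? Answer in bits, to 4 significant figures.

Propagation delay = 1000000 / 300000000 = 0.00333333 s.
BDP = R × t_prop = 34000000 × 0.00333333 = 113333 bits.

113300 bits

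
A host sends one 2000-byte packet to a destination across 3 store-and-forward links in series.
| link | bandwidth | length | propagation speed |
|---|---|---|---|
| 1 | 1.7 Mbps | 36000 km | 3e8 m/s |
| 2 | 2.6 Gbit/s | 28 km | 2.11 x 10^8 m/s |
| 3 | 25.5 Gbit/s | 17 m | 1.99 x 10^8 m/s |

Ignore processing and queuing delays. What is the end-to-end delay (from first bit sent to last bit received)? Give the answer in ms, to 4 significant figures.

L = 2000 × 8 = 16000 bits.
Transmission delays (L/R per hop): 9.41176, 0.00615385, 0.000627451 ms; sum = 9.41855 ms.
Propagation delays (d/s per hop): 120, 0.132701, 8.54271e-05 ms; sum = 120.133 ms.
End-to-end = 129.6 ms.

129.6 ms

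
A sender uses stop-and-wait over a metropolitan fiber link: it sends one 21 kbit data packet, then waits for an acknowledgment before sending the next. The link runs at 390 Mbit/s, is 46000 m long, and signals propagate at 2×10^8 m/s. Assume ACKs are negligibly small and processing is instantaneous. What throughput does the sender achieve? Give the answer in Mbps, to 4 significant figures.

t_tx = L/R = 21000/390000000 = 5.38462e-05 s.
t_prop = 46000/200000000 = 0.00023 s; RTT = 0.00046 s.
Cycle = t_tx + RTT = 0.000513846 s.
Throughput = L / cycle = 21000 / 0.000513846 = 40.87 Mbps.

40.87 Mbps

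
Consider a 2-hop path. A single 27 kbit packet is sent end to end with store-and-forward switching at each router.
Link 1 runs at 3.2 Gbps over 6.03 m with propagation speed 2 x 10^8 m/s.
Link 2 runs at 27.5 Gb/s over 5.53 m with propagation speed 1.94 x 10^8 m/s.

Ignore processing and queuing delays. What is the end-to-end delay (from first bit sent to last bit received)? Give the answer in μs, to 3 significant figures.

9.48 μs

L = 27000 bits.
Transmission delays (L/R per hop): 8.4375, 0.981818 μs; sum = 9.41932 μs.
Propagation delays (d/s per hop): 0.03015, 0.0285052 μs; sum = 0.0586552 μs.
End-to-end = 9.48 μs.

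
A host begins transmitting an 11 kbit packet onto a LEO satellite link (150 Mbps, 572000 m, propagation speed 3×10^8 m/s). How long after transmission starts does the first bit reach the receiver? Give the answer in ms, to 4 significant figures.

1.907 ms

First bit experiences only propagation delay: d/s = 572000/300000000 = 1.907 ms.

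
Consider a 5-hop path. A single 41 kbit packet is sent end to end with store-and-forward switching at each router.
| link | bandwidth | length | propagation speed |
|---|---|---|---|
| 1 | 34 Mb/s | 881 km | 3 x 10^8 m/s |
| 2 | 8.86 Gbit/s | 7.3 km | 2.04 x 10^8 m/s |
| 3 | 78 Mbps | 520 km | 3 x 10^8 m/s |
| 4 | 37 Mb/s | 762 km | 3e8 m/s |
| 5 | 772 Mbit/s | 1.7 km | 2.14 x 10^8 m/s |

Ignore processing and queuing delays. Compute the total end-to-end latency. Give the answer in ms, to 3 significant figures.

10.2 ms

L = 41000 bits.
Transmission delays (L/R per hop): 1.20588, 0.00462754, 0.525641, 1.10811, 0.0531088 ms; sum = 2.89737 ms.
Propagation delays (d/s per hop): 2.93667, 0.0357843, 1.73333, 2.54, 0.00794393 ms; sum = 7.25373 ms.
End-to-end = 10.2 ms.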